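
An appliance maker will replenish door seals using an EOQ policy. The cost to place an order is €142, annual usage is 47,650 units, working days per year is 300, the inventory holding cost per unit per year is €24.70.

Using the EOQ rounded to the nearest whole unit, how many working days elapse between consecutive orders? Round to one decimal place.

EOQ = √(2DS/H) = √(2 × 47,650 × 142 / 24.7)
    = √(547,878.54) ≈ 740.19 → Q = 740 units
Days between orders = 300 / (D/Q) = 300 / 64.392 ≈ 4.659

4.7 days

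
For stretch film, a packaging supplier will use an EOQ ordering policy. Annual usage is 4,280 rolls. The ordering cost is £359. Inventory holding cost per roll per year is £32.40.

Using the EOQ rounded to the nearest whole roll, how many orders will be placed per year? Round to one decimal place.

13.9 orders per year

Q* = √(2·D·S / H) = √(2·4,280·359 / 32.4) = √94,846.9 ≈ 307.97 → Q = 308
N = D/Q = 4,280/308 ≈ 13.896 orders/yr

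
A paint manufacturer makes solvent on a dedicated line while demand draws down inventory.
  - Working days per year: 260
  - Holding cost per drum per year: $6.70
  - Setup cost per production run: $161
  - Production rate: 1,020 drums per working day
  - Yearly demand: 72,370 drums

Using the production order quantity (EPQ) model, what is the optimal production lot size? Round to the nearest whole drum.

Daily demand d = 72,370/260 = 278.346; p = 1020; 1 − d/p = 0.72711
EPQ = √(2DS / (H(1 − d/p)))
    = √(2 × 72,370 × 161 / (6.7 × 0.72711)) ≈ 2,187.10

2,187 drums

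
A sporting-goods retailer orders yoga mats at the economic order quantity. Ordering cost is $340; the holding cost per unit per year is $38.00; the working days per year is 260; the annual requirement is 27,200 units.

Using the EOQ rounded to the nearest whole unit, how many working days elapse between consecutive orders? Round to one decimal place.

EOQ = √(2DS/H) = √(2 × 27,200 × 340 / 38)
    = √(486,736.84) ≈ 697.67 → Q = 698 units
Days between orders = 260 / (D/Q) = 260 / 38.968 ≈ 6.672

6.7 days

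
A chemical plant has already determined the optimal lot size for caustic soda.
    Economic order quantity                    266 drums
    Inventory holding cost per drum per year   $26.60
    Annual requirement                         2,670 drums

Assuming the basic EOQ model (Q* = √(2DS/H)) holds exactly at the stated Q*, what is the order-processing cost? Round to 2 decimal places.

$352.45

Since Q* = (2DS/H)^½, squaring gives Q*²·H = 2DS.
S = Q²H / (2D) = 266² × 26.6 / (2 × 2,670) = 352.4550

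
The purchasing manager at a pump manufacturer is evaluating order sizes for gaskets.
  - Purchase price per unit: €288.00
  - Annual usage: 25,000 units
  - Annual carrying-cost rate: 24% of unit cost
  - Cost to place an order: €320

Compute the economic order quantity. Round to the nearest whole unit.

481 units

H = i·C = 0.24 × €288 = €69.1200 per unit-year
EOQ = √(2DS/H) = √(2 × 25,000 × 320 / 69.12)
    = √(231,481.48) ≈ 481.13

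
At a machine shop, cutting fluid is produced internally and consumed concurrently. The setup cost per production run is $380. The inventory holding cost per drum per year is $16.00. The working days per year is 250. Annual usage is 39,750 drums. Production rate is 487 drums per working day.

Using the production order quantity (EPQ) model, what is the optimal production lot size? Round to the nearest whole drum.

d = 39,750/250 = 159.0000 drums/day;  effective holding cost H(1 − d/p) = 16·(1 − 159.0000/487) = 10.77618
Q* = √(2DS / H_eff) = √(2·39,750·380 / 10.77618) ≈ 1,674.34

1,674 drums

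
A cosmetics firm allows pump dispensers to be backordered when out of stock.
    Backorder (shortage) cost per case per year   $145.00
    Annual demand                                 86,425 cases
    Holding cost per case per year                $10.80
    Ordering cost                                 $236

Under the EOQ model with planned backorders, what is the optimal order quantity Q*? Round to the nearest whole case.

Q* = √(2DS/H) · √((H + b)/b)
   = √(2 × 86,425 × 236 / 10.8) · √((10.8 + 145) / 145)
   = 1,943.474 × 1.0366 ≈ 2,014.55

2,015 cases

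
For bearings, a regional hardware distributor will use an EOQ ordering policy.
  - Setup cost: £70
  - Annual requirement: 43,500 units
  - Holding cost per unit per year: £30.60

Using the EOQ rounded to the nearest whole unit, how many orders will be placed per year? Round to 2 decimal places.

97.53 orders per year

2DS/H = 2·43,500·70/30.6 = 199,019.61
EOQ = √199,019.61 ≈ 446.12 → Q = 446
N = D/Q = 43,500/446 ≈ 97.534 orders/yr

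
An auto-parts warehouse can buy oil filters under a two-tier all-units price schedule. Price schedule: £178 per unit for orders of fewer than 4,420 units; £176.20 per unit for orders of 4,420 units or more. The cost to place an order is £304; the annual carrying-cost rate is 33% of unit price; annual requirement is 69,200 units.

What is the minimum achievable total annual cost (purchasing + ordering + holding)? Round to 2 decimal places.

£12,326,302.12

H₁ = 33%×£178 = £58.7400;  H₂ = 33%×£176.20 = £58.1460
EOQ₁ = √(2×69,200×304/58.7400) = 846.33  (< 4,420, feasible at tier 1)
EOQ₂ = √(2×69,200×304/58.1460) = 850.64  (< 4,420 → use Q = 4,420 at tier-2 price)
TC(tier 1 (EOQ₁), Q≈846.3) = £12,367,313.21
TC(tier 2, Q≈4,420.0) = £12,326,302.12
Minimum at tier 2: £12,326,302.12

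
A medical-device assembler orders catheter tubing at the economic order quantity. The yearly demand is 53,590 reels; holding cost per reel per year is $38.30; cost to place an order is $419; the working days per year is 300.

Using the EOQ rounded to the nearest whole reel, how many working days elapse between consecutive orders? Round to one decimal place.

2DS/H = 2·53,590·419/38.3 = 1,172,543.60
EOQ = √1,172,543.60 ≈ 1,082.84 → Q = 1,083 reels
Days between orders = 300 / (D/Q) = 300 / 49.483 ≈ 6.063

6.1 days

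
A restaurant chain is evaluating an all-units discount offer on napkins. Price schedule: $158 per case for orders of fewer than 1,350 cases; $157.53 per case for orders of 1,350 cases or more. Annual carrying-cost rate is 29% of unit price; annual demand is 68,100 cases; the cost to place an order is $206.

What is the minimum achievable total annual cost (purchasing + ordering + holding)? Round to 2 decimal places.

H₁ = 29%×$158 = $45.8200;  H₂ = 29%×$157.53 = $45.6837
EOQ₁ = √(2×68,100×206/45.8200) = 782.52  (< 1,350, feasible at tier 1)
EOQ₂ = √(2×68,100×206/45.6837) = 783.68  (< 1,350 → use Q = 1,350 at tier-2 price)
TC(tier 1 (EOQ₁), Q≈782.5) = $10,795,655.00
TC(tier 2, Q≈1,350.0) = $10,769,021.05
Minimum at tier 2: $10,769,021.05

$10,769,021.05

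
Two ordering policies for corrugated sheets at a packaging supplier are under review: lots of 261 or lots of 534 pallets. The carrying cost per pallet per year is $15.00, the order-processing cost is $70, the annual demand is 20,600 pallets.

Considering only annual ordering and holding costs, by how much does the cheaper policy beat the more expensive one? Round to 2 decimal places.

$777.03

TC(Q) = (D/Q)S + (Q/2)H
TC(261) = (20,600/261)×70 + (261/2)×15 = $7,482.40
TC(534) = (20,600/534)×70 + (534/2)×15 = $6,705.37
Lots of 534 are cheaper by $777.03.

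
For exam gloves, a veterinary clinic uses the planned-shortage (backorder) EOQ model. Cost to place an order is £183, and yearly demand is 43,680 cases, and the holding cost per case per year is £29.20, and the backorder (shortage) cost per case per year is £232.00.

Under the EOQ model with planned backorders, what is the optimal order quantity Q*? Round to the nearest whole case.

785 cases

Basic EOQ = √(2·43,680·183/29.2) = 739.930
Backorder adjustment √((H+b)/b) = √((29.2+232)/232) = 1.0611
Q* = 739.930 × 1.0611 ≈ 785.11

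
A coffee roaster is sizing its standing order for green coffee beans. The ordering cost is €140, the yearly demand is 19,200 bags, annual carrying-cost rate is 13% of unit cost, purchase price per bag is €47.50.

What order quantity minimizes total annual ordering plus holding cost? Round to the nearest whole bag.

933 bags

H = i·C = 0.13 × €47.5 = €6.1750 per bag-year
Q* = √(2·D·S / H) = √(2·19,200·140 / 6.175) = √870,607.3 ≈ 933.06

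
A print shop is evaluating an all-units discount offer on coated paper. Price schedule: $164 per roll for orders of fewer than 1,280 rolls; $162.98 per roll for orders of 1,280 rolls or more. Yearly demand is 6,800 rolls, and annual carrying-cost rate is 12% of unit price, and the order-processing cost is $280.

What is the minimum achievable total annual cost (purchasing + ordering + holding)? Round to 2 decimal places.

H₁ = 12%×$164 = $19.6800;  H₂ = 12%×$162.98 = $19.5576
EOQ₁ = √(2×6,800×280/19.6800) = 439.88  (< 1,280, feasible at tier 1)
EOQ₂ = √(2×6,800×280/19.5576) = 441.26  (< 1,280 → use Q = 1,280 at tier-2 price)
TC(tier 1 (EOQ₁), Q≈439.9) = $1,123,856.87
TC(tier 2, Q≈1,280.0) = $1,122,268.36
Minimum at tier 2: $1,122,268.36

$1,122,268.36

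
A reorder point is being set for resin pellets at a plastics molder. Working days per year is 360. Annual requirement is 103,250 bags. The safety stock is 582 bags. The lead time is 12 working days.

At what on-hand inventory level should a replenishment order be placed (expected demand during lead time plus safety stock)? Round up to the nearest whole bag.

4,024 bags

Daily demand d = 103,250 / 360 = 286.806 bags/day
Demand during lead time = 286.806 × 12 = 3,441.67
Reorder point = 3,441.67 + 582 = 4,023.67 → round up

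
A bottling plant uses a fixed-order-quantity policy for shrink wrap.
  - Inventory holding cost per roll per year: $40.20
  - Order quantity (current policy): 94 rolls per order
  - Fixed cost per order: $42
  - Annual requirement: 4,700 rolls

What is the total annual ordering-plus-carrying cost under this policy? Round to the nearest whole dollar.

Orders/yr = 4,700/94 = 50.000; ordering cost = 50.000 × $42 = $2,100.00
Average inventory = 94/2 = 47; holding cost = 47 × $40.2 = $1,889.40
Total = $2,100.00 + $1,889.40 = $3,989.40

$3,989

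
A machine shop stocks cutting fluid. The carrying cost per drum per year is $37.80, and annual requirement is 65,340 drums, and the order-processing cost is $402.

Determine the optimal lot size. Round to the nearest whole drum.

Optimal lot size Q* = (2 × 65,340 × $402 / $37.8)^½ ≈ 1,178.89

1,179 drums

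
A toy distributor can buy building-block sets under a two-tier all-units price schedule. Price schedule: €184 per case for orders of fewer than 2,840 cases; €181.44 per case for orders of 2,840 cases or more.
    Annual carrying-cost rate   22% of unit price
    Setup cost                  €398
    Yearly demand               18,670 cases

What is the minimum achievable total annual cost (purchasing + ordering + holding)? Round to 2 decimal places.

€3,446,783.09

H₁ = 22%×€184 = €40.4800;  H₂ = 22%×€181.44 = €39.9168
EOQ₁ = √(2×18,670×398/40.4800) = 605.91  (< 2,840, feasible at tier 1)
EOQ₂ = √(2×18,670×398/39.9168) = 610.17  (< 2,840 → use Q = 2,840 at tier-2 price)
TC(tier 1 (EOQ₁), Q≈605.9) = €3,459,807.25
TC(tier 2, Q≈2,840.0) = €3,446,783.09
Minimum at tier 2: €3,446,783.09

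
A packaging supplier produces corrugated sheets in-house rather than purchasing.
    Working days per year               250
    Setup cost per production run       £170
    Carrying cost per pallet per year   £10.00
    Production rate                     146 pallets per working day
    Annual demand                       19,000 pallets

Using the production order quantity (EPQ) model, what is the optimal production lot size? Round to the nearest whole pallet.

d = 19,000/250 = 76.0000 pallets/day;  effective holding cost H(1 − d/p) = 10·(1 − 76.0000/146) = 4.79452
Q* = √(2DS / H_eff) = √(2·19,000·170 / 4.79452) ≈ 1,160.76

1,161 pallets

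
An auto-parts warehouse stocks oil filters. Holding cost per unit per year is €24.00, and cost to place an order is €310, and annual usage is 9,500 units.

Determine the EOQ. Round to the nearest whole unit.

495 units

EOQ = √(2DS/H) = √(2 × 9,500 × 310 / 24)
    = √(245,416.67) ≈ 495.40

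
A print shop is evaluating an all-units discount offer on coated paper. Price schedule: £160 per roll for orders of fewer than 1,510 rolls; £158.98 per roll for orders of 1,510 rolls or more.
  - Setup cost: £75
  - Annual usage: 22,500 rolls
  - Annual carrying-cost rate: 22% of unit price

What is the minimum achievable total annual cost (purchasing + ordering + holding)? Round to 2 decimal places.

£3,604,574.13

H₁ = 22%×£160 = £35.2000;  H₂ = 22%×£158.98 = £34.9756
EOQ₁ = √(2×22,500×75/35.2000) = 309.65  (< 1,510, feasible at tier 1)
EOQ₂ = √(2×22,500×75/34.9756) = 310.64  (< 1,510 → use Q = 1,510 at tier-2 price)
TC(tier 1 (EOQ₁), Q≈309.6) = £3,610,899.54
TC(tier 2, Q≈1,510.0) = £3,604,574.13
Minimum at tier 2: £3,604,574.13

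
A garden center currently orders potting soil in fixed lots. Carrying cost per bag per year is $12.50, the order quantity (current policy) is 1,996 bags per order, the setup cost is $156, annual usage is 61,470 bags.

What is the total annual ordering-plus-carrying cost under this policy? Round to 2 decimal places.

Annual ordering cost = (D/Q)·S = (61,470/1,996) × 156 = $4,804.27
Annual holding cost  = (Q/2)·H = (1,996/2) × 12.5 = $12,475.00
Total = $4,804.27 + $12,475.00 = $17,279.27

$17,279.27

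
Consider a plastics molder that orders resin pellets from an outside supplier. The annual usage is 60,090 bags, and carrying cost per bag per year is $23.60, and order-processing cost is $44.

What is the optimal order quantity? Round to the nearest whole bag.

Optimal lot size Q* = (2 × 60,090 × $44 / $23.6)^½ ≈ 473.35

473 bags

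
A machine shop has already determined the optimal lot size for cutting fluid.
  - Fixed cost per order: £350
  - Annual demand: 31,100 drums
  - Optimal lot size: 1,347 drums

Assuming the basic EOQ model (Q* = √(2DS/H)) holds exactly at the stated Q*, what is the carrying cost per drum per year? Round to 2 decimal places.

Since Q* = (2DS/H)^½, squaring gives Q*²·H = 2DS.
H = 2DS / Q² = 2 × 31,100 × 350 / 1,347² = 11.9984

£12.00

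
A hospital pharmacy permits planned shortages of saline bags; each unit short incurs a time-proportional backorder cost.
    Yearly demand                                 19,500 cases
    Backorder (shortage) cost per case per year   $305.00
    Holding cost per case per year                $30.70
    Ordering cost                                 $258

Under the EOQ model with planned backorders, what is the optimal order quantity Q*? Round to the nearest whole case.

Q* = √(2DS/H) · √((H + b)/b)
   = √(2 × 19,500 × 258 / 30.7) · √((30.7 + 305) / 305)
   = 572.497 × 1.0491 ≈ 600.62

601 cases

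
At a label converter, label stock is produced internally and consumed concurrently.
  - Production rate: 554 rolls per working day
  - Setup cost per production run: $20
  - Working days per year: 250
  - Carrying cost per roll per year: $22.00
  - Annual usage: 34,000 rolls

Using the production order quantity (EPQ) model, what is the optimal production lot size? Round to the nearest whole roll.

286 rolls

d = 34,000/250 = 136.0000 rolls/day;  effective holding cost H(1 − d/p) = 22·(1 − 136.0000/554) = 16.59928
Q* = √(2DS / H_eff) = √(2·34,000·20 / 16.59928) ≈ 286.24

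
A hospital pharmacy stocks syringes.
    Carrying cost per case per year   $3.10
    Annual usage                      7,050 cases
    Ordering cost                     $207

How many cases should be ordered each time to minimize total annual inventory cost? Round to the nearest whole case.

Q* = √(2·D·S / H) = √(2·7,050·207 / 3.1) = √941,516.1 ≈ 970.32

970 cases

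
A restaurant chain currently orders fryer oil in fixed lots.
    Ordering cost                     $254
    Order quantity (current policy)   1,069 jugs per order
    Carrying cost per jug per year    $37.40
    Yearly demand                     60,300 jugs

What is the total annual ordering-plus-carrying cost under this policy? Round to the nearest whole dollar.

$34,318

Ordering: D/Q × S = 60,300/1,069 × $254 = $14,327.60
Holding:  Q/2 × H = 1,069/2 × $37.4 = $19,990.30
Total = $14,327.60 + $19,990.30 = $34,317.90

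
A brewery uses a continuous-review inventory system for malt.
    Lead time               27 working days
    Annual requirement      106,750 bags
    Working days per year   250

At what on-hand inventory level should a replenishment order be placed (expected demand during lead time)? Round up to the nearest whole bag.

11,529 bags

Daily demand d = 106,750 / 250 = 427.000 bags/day
Demand during lead time = 427.000 × 27 = 11,529.00
Reorder point = 11,529.00 → round up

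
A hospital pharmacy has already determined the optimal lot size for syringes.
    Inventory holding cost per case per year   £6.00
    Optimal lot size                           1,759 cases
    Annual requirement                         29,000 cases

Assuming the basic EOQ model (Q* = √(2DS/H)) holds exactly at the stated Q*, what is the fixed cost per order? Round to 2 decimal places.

Since Q* = (2DS/H)^½, squaring gives Q*²·H = 2DS.
S = Q²H / (2D) = 1,759² × 6 / (2 × 29,000) = 320.0773

£320.08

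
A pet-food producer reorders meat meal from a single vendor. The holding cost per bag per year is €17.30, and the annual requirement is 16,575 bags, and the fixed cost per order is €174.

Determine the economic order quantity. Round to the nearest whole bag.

577 bags

Optimal lot size Q* = (2 × 16,575 × €174 / €17.3)^½ ≈ 577.42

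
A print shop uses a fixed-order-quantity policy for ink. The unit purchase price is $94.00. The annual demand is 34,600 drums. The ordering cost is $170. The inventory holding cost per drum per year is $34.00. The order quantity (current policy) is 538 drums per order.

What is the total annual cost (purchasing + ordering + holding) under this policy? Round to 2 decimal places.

Orders/yr = 34,600/538 = 64.312; ordering cost = 64.312 × $170 = $10,933.09
Average inventory = 538/2 = 269; holding cost = 269 × $34 = $9,146.00
Purchase cost = D·C = 34,600 × 94 = $3,252,400.00
Total = $10,933.09 + $9,146.00 + $3,252,400.00 = $3,272,479.09

$3,272,479.09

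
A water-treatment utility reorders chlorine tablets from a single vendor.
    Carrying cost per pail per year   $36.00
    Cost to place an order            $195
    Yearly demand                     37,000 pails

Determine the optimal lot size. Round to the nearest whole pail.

2DS/H = 2·37,000·195/36 = 400,833.33
EOQ = √400,833.33 ≈ 633.11

633 pails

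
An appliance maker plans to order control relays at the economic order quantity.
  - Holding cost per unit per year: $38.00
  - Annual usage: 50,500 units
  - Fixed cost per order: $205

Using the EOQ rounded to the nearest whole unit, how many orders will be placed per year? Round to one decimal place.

2DS/H = 2·50,500·205/38 = 544,868.42
EOQ = √544,868.42 ≈ 738.15 → Q = 738
Orders per year = D/Q = 50,500 / 738 = 68.428

68.4 orders per year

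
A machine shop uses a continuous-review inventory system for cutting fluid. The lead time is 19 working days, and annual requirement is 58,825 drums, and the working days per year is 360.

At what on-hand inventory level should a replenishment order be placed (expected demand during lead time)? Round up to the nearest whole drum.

Daily demand d = 58,825 / 360 = 163.403 drums/day
Demand during lead time = 163.403 × 19 = 3,104.65
Reorder point = 3,104.65 → round up

3,105 drums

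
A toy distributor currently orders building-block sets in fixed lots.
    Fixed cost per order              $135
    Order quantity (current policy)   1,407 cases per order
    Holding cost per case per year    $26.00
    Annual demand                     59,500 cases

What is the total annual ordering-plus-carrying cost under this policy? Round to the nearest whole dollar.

Orders/yr = 59,500/1,407 = 42.289; ordering cost = 42.289 × $135 = $5,708.96
Average inventory = 1,407/2 = 703.5; holding cost = 703.5 × $26 = $18,291.00
Total = $5,708.96 + $18,291.00 = $23,999.96

$24,000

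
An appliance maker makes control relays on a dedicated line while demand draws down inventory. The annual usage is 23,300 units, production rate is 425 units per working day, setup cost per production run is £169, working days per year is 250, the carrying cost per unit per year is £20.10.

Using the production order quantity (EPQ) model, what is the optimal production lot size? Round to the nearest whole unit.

d = 23,300/250 = 93.2000 units/day;  effective holding cost H(1 − d/p) = 20.1·(1 − 93.2000/425) = 15.69219
Q* = √(2DS / H_eff) = √(2·23,300·169 / 15.69219) ≈ 708.43

708 units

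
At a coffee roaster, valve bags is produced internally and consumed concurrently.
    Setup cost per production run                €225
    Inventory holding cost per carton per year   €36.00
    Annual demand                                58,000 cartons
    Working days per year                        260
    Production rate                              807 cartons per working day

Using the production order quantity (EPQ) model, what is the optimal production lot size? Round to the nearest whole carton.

Daily demand d = 58,000/260 = 223.077; p = 807; 1 − d/p = 0.72357
EPQ = √(2DS / (H(1 − d/p)))
    = √(2 × 58,000 × 225 / (36 × 0.72357)) ≈ 1,000.99

1,001 cartons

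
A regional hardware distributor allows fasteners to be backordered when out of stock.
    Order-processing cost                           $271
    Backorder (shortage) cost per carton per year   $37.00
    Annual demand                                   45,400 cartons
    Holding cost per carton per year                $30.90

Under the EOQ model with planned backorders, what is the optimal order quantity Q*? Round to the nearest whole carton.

Q* = √(2DS/H) · √((H + b)/b)
   = √(2 × 45,400 × 271 / 30.9) · √((30.9 + 37) / 37)
   = 892.377 × 1.3547 ≈ 1,208.88

1,209 cartons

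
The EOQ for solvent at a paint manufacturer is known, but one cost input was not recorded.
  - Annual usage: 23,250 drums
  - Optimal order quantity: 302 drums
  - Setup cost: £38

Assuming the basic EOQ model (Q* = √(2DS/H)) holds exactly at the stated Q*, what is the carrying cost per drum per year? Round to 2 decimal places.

£19.37

EOQ relation: Q² = 2DS/H, so rearrange for the unknown.
H = 2DS / Q² = 2 × 23,250 × 38 / 302² = 19.3742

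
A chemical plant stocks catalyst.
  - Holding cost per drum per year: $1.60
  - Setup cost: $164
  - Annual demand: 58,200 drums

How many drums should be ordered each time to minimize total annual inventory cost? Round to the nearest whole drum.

2DS/H = 2·58,200·164/1.6 = 11,931,000.00
EOQ = √11,931,000.00 ≈ 3,454.13

3,454 drums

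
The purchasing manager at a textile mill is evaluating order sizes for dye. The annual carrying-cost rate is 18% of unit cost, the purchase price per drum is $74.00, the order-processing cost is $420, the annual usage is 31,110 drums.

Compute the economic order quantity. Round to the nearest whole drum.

Holding cost per drum per year: H = 18% × $74 = $13.3200
EOQ = √(2DS/H) = √(2 × 31,110 × 420 / 13.32)
    = √(1,961,891.89) ≈ 1,400.68

1,401 drums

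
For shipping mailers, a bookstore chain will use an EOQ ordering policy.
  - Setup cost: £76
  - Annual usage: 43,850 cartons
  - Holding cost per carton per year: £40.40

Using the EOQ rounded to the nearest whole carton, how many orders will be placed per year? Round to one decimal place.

108.0 orders per year

Q* = √(2·D·S / H) = √(2·43,850·76 / 40.4) = √164,980.2 ≈ 406.18 → Q = 406
Orders per year = D/Q = 43,850 / 406 = 108.005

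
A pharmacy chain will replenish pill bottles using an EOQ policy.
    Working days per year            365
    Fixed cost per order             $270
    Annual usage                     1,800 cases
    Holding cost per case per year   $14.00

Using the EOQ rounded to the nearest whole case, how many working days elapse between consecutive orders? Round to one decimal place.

Q* = √(2·D·S / H) = √(2·1,800·270 / 14) = √69,428.6 ≈ 263.49 → Q = 263 cases
Cycle time = (working days × Q)/D = (365 × 263) / 1,800 = 53.331 days

53.3 days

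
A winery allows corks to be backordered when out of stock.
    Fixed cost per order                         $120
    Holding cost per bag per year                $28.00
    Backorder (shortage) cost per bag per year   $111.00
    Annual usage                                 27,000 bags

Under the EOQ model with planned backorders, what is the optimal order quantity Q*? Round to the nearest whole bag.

538 bags

Q* = √(2DS/H) · √((H + b)/b)
   = √(2 × 27,000 × 120 / 28) · √((28 + 111) / 111)
   = 481.070 × 1.1190 ≈ 538.34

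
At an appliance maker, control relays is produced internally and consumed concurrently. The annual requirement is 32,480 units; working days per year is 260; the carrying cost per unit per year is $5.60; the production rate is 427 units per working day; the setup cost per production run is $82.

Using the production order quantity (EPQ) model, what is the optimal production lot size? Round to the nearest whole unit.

Daily demand d = 32,480/260 = 124.923; p = 427; 1 − d/p = 0.70744
EPQ = √(2DS / (H(1 − d/p)))
    = √(2 × 32,480 × 82 / (5.6 × 0.70744)) ≈ 1,159.55

1,160 units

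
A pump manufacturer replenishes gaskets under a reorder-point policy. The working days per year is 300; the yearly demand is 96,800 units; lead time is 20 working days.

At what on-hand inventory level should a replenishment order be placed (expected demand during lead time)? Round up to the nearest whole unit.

Daily demand d = 96,800 / 300 = 322.667 units/day
Demand during lead time = 322.667 × 20 = 6,453.33
Reorder point = 6,453.33 → round up

6,454 units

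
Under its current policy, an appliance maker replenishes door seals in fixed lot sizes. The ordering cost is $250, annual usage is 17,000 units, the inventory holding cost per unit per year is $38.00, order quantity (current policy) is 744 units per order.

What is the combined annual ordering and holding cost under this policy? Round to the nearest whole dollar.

$19,848

Ordering: D/Q × S = 17,000/744 × $250 = $5,712.37
Holding:  Q/2 × H = 744/2 × $38 = $14,136.00
Total = $5,712.37 + $14,136.00 = $19,848.37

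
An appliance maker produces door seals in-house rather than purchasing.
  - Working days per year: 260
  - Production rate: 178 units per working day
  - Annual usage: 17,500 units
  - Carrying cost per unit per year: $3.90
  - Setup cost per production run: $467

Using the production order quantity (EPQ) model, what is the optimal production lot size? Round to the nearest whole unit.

2,596 units

d = 17,500/260 = 67.3077 units/day;  effective holding cost H(1 − d/p) = 3.9·(1 − 67.3077/178) = 2.42528
Q* = √(2DS / H_eff) = √(2·17,500·467 / 2.42528) ≈ 2,596.04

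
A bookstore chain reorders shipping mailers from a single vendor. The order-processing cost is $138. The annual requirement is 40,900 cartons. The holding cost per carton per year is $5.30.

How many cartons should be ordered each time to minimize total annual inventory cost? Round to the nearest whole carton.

2DS/H = 2·40,900·138/5.3 = 2,129,886.79
EOQ = √2,129,886.79 ≈ 1,459.41

1,459 cartons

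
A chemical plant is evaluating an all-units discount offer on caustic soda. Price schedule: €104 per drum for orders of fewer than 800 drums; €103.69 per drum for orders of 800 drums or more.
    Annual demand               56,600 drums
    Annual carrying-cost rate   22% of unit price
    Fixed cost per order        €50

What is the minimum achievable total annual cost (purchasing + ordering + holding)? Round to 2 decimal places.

H₁ = 22%×€104 = €22.8800;  H₂ = 22%×€103.69 = €22.8118
EOQ₁ = √(2×56,600×50/22.8800) = 497.37  (< 800, feasible at tier 1)
EOQ₂ = √(2×56,600×50/22.8118) = 498.11  (< 800 → use Q = 800 at tier-2 price)
TC(tier 1 (EOQ₁), Q≈497.4) = €5,897,779.84
TC(tier 2, Q≈800.0) = €5,881,516.22
Minimum at tier 2: €5,881,516.22

€5,881,516.22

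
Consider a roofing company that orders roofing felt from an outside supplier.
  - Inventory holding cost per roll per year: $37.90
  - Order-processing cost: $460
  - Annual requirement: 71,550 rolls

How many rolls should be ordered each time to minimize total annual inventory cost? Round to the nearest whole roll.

2DS/H = 2·71,550·460/37.9 = 1,736,833.77
EOQ = √1,736,833.77 ≈ 1,317.89

1,318 rolls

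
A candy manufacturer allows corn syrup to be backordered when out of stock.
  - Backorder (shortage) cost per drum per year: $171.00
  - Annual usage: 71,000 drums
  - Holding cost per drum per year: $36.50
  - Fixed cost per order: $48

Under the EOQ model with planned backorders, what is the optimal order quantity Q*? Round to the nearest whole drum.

Basic EOQ = √(2·71,000·48/36.5) = 432.134
Backorder adjustment √((H+b)/b) = √((36.5+171)/171) = 1.1016
Q* = 432.134 × 1.1016 ≈ 476.02

476 drums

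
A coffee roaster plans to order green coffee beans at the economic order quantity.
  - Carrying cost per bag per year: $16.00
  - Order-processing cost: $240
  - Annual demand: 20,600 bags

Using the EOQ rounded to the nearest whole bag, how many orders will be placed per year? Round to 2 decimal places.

26.21 orders per year

Q* = √(2·D·S / H) = √(2·20,600·240 / 16) = √618,000.0 ≈ 786.13 → Q = 786
Orders per year = D/Q = 20,600 / 786 = 26.209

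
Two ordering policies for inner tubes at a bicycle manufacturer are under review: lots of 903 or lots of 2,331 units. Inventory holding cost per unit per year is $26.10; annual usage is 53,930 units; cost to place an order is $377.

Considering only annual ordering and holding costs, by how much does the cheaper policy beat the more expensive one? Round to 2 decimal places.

Annual cost at Q: ordering D·S/Q plus holding Q·H/2.
TC(903) = (53,930/903)×377 + (903/2)×26.1 = $34,299.78
TC(2,331) = (53,930/2,331)×377 + (2,331/2)×26.1 = $39,141.82
Lots of 903 are cheaper by $4,842.04.

$4,842.04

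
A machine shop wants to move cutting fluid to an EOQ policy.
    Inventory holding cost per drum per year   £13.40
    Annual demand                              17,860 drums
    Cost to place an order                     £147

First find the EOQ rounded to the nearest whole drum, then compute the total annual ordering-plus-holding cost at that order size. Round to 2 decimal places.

2DS/H = 2·17,860·147/13.4 = 391,853.73
EOQ = √391,853.73 ≈ 625.98 → Q = 626 drums
Ordering: D/Q × S = 17,860/626 × £147 = £4,193.96
Holding:  Q/2 × H = 626/2 × £13.4 = £4,194.20
Total = £4,193.96 + £4,194.20 = £8,388.16

£8,388.16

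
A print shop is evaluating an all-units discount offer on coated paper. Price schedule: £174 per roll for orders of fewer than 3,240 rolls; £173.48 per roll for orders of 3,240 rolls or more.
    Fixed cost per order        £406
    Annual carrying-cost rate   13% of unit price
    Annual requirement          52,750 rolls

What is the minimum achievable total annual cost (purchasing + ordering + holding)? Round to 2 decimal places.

£9,194,214.92

H₁ = 13%×£174 = £22.6200;  H₂ = 13%×£173.48 = £22.5524
EOQ₁ = √(2×52,750×406/22.6200) = 1,376.08  (< 3,240, feasible at tier 1)
EOQ₂ = √(2×52,750×406/22.5524) = 1,378.14  (< 3,240 → use Q = 3,240 at tier-2 price)
TC(tier 1 (EOQ₁), Q≈1,376.1) = £9,209,626.88
TC(tier 2, Q≈3,240.0) = £9,194,214.92
Minimum at tier 2: £9,194,214.92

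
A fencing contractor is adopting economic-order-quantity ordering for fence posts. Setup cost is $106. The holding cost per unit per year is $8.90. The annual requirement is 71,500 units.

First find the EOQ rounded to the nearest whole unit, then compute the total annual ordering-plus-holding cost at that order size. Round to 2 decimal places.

$11,614.91

Q* = √(2·D·S / H) = √(2·71,500·106 / 8.9) = √1,703,146.1 ≈ 1,305.05 → Q = 1,305 units
Ordering: D/Q × S = 71,500/1,305 × $106 = $5,807.66
Holding:  Q/2 × H = 1,305/2 × $8.9 = $5,807.25
Total = $5,807.66 + $5,807.25 = $11,614.91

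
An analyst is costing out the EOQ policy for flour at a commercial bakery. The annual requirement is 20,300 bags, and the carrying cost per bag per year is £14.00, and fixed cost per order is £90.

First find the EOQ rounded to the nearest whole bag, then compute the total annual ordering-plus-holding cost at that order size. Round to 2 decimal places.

EOQ = √(2DS/H) = √(2 × 20,300 × 90 / 14)
    = √(261,000.00) ≈ 510.88 → Q = 511 bags
Ordering: D/Q × S = 20,300/511 × £90 = £3,575.34
Holding:  Q/2 × H = 511/2 × £14 = £3,577.00
Total = £3,575.34 + £3,577.00 = £7,152.34

£7,152.34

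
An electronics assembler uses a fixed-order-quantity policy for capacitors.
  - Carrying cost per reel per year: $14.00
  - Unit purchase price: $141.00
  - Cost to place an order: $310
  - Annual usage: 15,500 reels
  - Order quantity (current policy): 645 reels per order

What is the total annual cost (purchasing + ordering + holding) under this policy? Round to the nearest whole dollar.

Annual ordering cost = (D/Q)·S = (15,500/645) × 310 = $7,449.61
Annual holding cost  = (Q/2)·H = (645/2) × 14 = $4,515.00
Purchase cost = D·C = 15,500 × 141 = $2,185,500.00
Total = $7,449.61 + $4,515.00 + $2,185,500.00 = $2,197,464.61

$2,197,465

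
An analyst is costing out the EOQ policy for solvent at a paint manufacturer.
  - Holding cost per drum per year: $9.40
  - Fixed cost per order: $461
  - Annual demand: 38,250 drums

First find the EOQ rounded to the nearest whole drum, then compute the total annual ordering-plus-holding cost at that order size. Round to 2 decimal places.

$18,207.28

2DS/H = 2·38,250·461/9.4 = 3,751,755.32
EOQ = √3,751,755.32 ≈ 1,936.94 → Q = 1,937 drums
Orders/yr = 38,250/1,937 = 19.747; ordering cost = 19.747 × $461 = $9,103.38
Average inventory = 1,937/2 = 968.5; holding cost = 968.5 × $9.4 = $9,103.90
Total = $9,103.38 + $9,103.90 = $18,207.28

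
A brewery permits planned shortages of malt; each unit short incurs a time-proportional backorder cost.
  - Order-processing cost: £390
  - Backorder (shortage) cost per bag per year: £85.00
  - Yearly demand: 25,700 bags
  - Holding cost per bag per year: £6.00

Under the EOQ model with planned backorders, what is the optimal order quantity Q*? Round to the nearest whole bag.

1,891 bags

Basic EOQ = √(2·25,700·390/6) = 1,827.840
Backorder adjustment √((H+b)/b) = √((6+85)/85) = 1.0347
Q* = 1,827.840 × 1.0347 ≈ 1,891.25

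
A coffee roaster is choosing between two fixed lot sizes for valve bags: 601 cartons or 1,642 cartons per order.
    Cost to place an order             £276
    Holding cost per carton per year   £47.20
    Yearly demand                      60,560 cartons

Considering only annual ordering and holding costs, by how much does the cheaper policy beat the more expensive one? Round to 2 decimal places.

£6,935.74

TC(Q) = (D/Q)S + (Q/2)H
TC(601) = (60,560/601)×276 + (601/2)×47.2 = £41,994.85
TC(1,642) = (60,560/1,642)×276 + (1,642/2)×47.2 = £48,930.59
|ΔTC| = |£41,994.85 − £48,930.59| = £6,935.74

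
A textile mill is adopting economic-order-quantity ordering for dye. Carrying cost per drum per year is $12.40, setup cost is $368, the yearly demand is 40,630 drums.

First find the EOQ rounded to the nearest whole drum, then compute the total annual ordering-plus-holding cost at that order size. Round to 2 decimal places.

2DS/H = 2·40,630·368/12.4 = 2,411,587.10
EOQ = √2,411,587.10 ≈ 1,552.93 → Q = 1,553 drums
Orders/yr = 40,630/1,553 = 26.162; ordering cost = 26.162 × $368 = $9,627.71
Average inventory = 1,553/2 = 776.5; holding cost = 776.5 × $12.4 = $9,628.60
Total = $9,627.71 + $9,628.60 = $19,256.31

$19,256.31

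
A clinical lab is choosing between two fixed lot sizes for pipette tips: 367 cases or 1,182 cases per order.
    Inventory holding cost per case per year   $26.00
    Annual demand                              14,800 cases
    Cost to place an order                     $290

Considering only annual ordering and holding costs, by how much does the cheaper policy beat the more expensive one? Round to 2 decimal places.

$2,531.31

Annual cost at Q: ordering D·S/Q plus holding Q·H/2.
TC(367) = (14,800/367)×290 + (367/2)×26 = $16,465.82
TC(1,182) = (14,800/1,182)×290 + (1,182/2)×26 = $18,997.13
|ΔTC| = |$16,465.82 − $18,997.13| = $2,531.31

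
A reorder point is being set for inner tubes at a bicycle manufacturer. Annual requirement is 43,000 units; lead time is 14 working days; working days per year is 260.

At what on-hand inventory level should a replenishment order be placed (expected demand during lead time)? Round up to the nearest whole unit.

Daily demand d = 43,000 / 260 = 165.385 units/day
Demand during lead time = 165.385 × 14 = 2,315.38
Reorder point = 2,315.38 → round up

2,316 units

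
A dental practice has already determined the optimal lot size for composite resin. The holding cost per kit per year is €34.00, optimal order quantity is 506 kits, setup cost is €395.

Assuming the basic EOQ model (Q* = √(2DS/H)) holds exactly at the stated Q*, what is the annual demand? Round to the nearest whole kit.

11,019 kits per year

From Q* = √(2DS/H) ⇒ Q*² = 2DS/H.
D = Q²H / (2S) = 506² × 34 / (2 × 395) = 11,019.27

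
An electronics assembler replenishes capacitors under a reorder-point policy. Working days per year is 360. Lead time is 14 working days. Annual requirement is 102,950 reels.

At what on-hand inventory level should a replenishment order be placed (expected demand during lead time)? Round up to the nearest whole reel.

4,004 reels

Daily demand d = 102,950 / 360 = 285.972 reels/day
Demand during lead time = 285.972 × 14 = 4,003.61
Reorder point = 4,003.61 → round up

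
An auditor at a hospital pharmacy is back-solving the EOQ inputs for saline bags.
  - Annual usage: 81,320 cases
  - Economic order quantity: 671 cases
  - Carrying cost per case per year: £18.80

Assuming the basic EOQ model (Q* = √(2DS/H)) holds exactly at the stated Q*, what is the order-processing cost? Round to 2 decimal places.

£52.04

Since Q* = (2DS/H)^½, squaring gives Q*²·H = 2DS.
S = Q²H / (2D) = 671² × 18.8 / (2 × 81,320) = 52.0446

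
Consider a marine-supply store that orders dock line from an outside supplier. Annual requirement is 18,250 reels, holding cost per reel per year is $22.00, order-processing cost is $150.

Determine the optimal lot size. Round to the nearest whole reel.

Q* = √(2·D·S / H) = √(2·18,250·150 / 22) = √248,863.6 ≈ 498.86

499 reels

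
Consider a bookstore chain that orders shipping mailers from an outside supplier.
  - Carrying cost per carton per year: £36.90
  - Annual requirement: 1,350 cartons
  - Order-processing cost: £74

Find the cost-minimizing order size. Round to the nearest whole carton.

74 cartons

Q* = √(2·D·S / H) = √(2·1,350·74 / 36.9) = √5,414.6 ≈ 73.58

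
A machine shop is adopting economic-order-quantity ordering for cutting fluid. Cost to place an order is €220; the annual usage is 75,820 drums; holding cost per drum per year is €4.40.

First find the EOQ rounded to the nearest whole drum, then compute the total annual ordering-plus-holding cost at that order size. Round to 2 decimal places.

€12,115.59

Optimal lot size Q* = (2 × 75,820 × €220 / €4.4)^½ ≈ 2,753.54 → Q = 2,754 drums
Orders/yr = 75,820/2,754 = 27.531; ordering cost = 27.531 × €220 = €6,056.79
Average inventory = 2,754/2 = 1377; holding cost = 1377 × €4.4 = €6,058.80
Total = €6,056.79 + €6,058.80 = €12,115.59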